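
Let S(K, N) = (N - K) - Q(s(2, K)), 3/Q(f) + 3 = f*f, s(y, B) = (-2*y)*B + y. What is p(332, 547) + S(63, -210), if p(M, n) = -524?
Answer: -49810112/62497 ≈ -797.00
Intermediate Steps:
s(y, B) = y - 2*B*y (s(y, B) = -2*B*y + y = y - 2*B*y)
Q(f) = 3/(-3 + f²) (Q(f) = 3/(-3 + f*f) = 3/(-3 + f²))
S(K, N) = N - K - 3/(-3 + (2 - 4*K)²) (S(K, N) = (N - K) - 3/(-3 + (2*(1 - 2*K))²) = (N - K) - 3/(-3 + (2 - 4*K)²) = N - K - 3/(-3 + (2 - 4*K)²))
p(332, 547) + S(63, -210) = -524 + (-210 - 1*63 - 3/(-3 + 4*(-1 + 2*63)²)) = -524 + (-210 - 63 - 3/(-3 + 4*(-1 + 126)²)) = -524 + (-210 - 63 - 3/(-3 + 4*125²)) = -524 + (-210 - 63 - 3/(-3 + 4*15625)) = -524 + (-210 - 63 - 3/(-3 + 62500)) = -524 + (-210 - 63 - 3/62497) = -524 - 17061684/62497 = -49810112/62497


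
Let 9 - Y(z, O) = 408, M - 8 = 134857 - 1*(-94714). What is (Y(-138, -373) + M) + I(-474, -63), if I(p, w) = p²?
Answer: 453856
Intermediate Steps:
M = 229579 (M = 8 + (134857 - 1*(-94714)) = 8 + (134857 + 94714) = 8 + 229571 = 229579)
Y(z, O) = -399 (Y(z, O) = 9 - 1*408 = 9 - 408 = -399)
(Y(-138, -373) + M) + I(-474, -63) = (-399 + 229579) + (-474)² = 229180 + 224676 = 453856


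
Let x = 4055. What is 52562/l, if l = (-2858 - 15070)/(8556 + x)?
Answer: -331429691/8964 ≈ -36973.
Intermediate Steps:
l = -17928/12611 (l = (-2858 - 15070)/(8556 + 4055) = -17928/12611 ≈ -1.4216)
52562/l = 52562/(-17928/12611) = 52562*(-12611/17928) = -331429691/8964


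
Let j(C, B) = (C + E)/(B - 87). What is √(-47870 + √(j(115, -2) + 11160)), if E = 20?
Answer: √(-379178270 + 267*√9820705)/89 ≈ 218.55*I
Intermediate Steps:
j(C, B) = (20 + C)/(-87 + B) (j(C, B) = (C + 20)/(B - 87) = (20 + C)/(-87 + B))
√(-47870 + √(j(115, -2) + 11160)) = √(-47870 + √((20 + 115)/(-87 - 2) + 11160)) = √(-47870 + √(135/(-89) + 11160)) = √(-47870 + √(-1/89*135 + 11160)) = √(-47870 + √(-135/89 + 11160)) = √(-47870 + √(993105/89)) = √(-47870 + 3*√9820705/89)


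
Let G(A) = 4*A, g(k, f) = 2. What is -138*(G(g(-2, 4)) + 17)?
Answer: -3450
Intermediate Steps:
-138*(G(g(-2, 4)) + 17) = -138*(4*2 + 17) = -138*(8 + 17) = -138*25 = -3450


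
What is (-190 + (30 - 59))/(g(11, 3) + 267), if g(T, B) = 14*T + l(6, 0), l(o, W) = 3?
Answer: -219/424 ≈ -0.51651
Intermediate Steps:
g(T, B) = 3 + 14*T (g(T, B) = 14*T + 3 = 3 + 14*T)
(-190 + (30 - 59))/(g(11, 3) + 267) = (-190 + (30 - 59))/((3 + 14*11) + 267) = (-190 - 29)/((3 + 154) + 267) = -219/(157 + 267) = -219/424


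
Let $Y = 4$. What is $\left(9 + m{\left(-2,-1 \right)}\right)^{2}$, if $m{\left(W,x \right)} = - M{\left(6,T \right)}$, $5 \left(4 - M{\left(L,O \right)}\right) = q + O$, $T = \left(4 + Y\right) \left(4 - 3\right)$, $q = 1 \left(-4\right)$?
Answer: $\frac{841}{25} \approx 33.64$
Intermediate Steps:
$q = -4$
$T = 8$ ($T = \left(4 + 4\right) \left(4 - 3\right) = 8 \cdot 1 = 8$)
$M{\left(L,O \right)} = \frac{24}{5} - \frac{O}{5}$ ($M{\left(L,O \right)} = 4 - \frac{-4 + O}{5} = 4 - \left(- \frac{4}{5} + \frac{O}{5}\right) = \frac{24}{5} - \frac{O}{5}$)
$m{\left(W,x \right)} = - \frac{16}{5}$ ($m{\left(W,x \right)} = - (\frac{24}{5} - \frac{8}{5}) = \left(-1\right) \frac{16}{5} = - \frac{16}{5}$)
$\left(9 + m{\left(-2,-1 \right)}\right)^{2} = \left(9 - \frac{16}{5}\right)^{2} = \left(\frac{29}{5}\right)^{2} = \frac{841}{25}$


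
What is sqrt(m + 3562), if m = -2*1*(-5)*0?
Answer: sqrt(3562) ≈ 59.682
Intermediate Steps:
m = 0 (m = -(-10)*0 = -2*0 = 0)
sqrt(m + 3562) = sqrt(0 + 3562) = sqrt(3562)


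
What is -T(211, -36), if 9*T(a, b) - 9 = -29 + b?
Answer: 56/9 ≈ 6.2222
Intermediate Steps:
T(a, b) = -20/9 + b/9 (T(a, b) = 1 + (-29 + b)/9 = 1 + (-29/9 + b/9) = -20/9 + b/9)
-T(211, -36) = -(-20/9 + (⅑)*(-36)) = -(-20/9 - 4) = -1*(-56/9) = 56/9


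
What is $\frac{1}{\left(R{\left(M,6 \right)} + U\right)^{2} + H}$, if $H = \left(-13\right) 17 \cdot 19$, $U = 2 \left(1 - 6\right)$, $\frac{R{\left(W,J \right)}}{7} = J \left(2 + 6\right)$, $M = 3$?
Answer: $\frac{1}{102077} \approx 9.7965 \cdot 10^{-6}$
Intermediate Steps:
$R{\left(W,J \right)} = 56 J$ ($R{\left(W,J \right)} = 7 J \left(2 + 6\right) = 7 J 8 = 7 \cdot 8 J = 56 J$)
$U = -10$ ($U = 2 \left(-5\right) = -10$)
$H = -4199$ ($H = \left(-221\right) 19 = -4199$)
$\frac{1}{\left(R{\left(M,6 \right)} + U\right)^{2} + H} = \frac{1}{\left(56 \cdot 6 - 10\right)^{2} - 4199} = \frac{1}{\left(336 - 10\right)^{2} - 4199} = \frac{1}{326^{2} - 4199} = \frac{1}{106276 - 4199} = \frac{1}{102077}$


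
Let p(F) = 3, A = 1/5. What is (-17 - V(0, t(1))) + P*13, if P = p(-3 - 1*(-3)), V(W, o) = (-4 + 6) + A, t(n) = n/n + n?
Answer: 99/5 ≈ 19.800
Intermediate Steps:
t(n) = 1 + n
A = ⅕ ≈ 0.20000
V(W, o) = 11/5 (V(W, o) = (-4 + 6) + ⅕ = 2 + ⅕ = 11/5)
P = 3
(-17 - V(0, t(1))) + P*13 = (-17 - 1*11/5) + 3*13 = (-17 - 11/5) + 39 = -96/5 + 39 = 99/5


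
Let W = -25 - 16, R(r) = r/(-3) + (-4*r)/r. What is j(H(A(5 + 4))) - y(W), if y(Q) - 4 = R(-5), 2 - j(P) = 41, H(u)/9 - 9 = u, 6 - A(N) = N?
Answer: -122/3 ≈ -40.667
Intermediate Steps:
A(N) = 6 - N
H(u) = 81 + 9*u
j(P) = -39 (j(P) = 2 - 1*41 = 2 - 41 = -39)
R(r) = -4 - r/3 (R(r) = r*(-1/3) - 4 = -r/3 - 4 = -4 - r/3)
W = -41
y(Q) = 5/3 (y(Q) = 4 + (-4 - 1/3*(-5)) = 4 + (-4 + 5/3) = 4 - 7/3 = 5/3)
j(H(A(5 + 4))) - y(W) = -39 - 1*5/3 = -39 - 5/3 = -122/3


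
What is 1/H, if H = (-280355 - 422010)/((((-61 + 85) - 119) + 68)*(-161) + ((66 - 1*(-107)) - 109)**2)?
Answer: -8443/702365 ≈ -0.012021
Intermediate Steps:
H = -702365/8443 (H = -702365/(((24 - 119) + 68)*(-161) + ((66 + 107) - 109)**2) = -702365/((-95 + 68)*(-161) + (173 - 109)**2) = -702365/(-27*(-161) + 64**2) = -702365/(4347 + 4096) = -702365/8443 ≈ -83.189)
1/H = 1/(-702365/8443) = -8443/702365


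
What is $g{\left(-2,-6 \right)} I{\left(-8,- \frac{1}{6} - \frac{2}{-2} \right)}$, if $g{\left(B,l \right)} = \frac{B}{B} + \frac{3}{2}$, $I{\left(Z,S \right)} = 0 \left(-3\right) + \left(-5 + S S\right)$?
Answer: $- \frac{775}{72} \approx -10.764$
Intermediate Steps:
$I{\left(Z,S \right)} = -5 + S^{2}$ ($I{\left(Z,S \right)} = 0 + \left(-5 + S^{2}\right) = -5 + S^{2}$)
$g{\left(B,l \right)} = \frac{5}{2}$ ($g{\left(B,l \right)} = 1 + 3 \cdot \frac{1}{2} = 1 + \frac{3}{2} = \frac{5}{2}$)
$g{\left(-2,-6 \right)} I{\left(-8,- \frac{1}{6} - \frac{2}{-2} \right)} = \frac{5 \left(-5 + \left(- \frac{1}{6} - \frac{2}{-2}\right)^{2}\right)}{2} = \frac{5 \left(-5 + \left(\left(-1\right) \frac{1}{6} - -1\right)^{2}\right)}{2} = \frac{5 \left(-5 + \left(- \frac{1}{6} + 1\right)^{2}\right)}{2} = \frac{5 \left(-5 + \left(\frac{5}{6}\right)^{2}\right)}{2} = \frac{5 \left(-5 + \frac{25}{36}\right)}{2} = \frac{5}{2} \left(- \frac{155}{36}\right) = - \frac{775}{72}$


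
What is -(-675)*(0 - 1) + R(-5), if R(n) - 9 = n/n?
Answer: -665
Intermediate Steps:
R(n) = 10 (R(n) = 9 + n/n = 9 + 1 = 10)
-(-675)*(0 - 1) + R(-5) = -(-675)*(0 - 1) + 10 = -(-675)*(-1) + 10 = -135*5 + 10 = -675 + 10 = -665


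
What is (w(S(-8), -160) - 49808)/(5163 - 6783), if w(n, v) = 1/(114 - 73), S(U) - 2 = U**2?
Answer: 226903/7380 ≈ 30.746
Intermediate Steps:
S(U) = 2 + U**2
w(n, v) = 1/41
(w(S(-8), -160) - 49808)/(5163 - 6783) = (1/41 - 49808)/(5163 - 6783) = -2042127/41/(-1620) = -2042127/41*(-1/1620) = 226903/7380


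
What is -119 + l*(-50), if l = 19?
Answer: -1069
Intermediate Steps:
-119 + l*(-50) = -119 + 19*(-50) = -119 - 950 = -1069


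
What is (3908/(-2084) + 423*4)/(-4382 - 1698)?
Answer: -9269/33344 ≈ -0.27798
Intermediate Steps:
(3908/(-2084) + 423*4)/(-4382 - 1698) = (3908*(-1/2084) + 1692)/(-6080) = (-977/521 + 1692)*(-1/6080) = (880555/521)*(-1/6080) = -9269/33344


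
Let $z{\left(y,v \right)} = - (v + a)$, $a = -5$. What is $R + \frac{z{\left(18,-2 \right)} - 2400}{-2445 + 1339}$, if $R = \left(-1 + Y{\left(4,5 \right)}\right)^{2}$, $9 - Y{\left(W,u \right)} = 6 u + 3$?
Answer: $\frac{693643}{1106} \approx 627.16$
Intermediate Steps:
$Y{\left(W,u \right)} = 6 - 6 u$ ($Y{\left(W,u \right)} = 9 - \left(6 u + 3\right) = 9 - \left(3 + 6 u\right) = 6 - 6 u$)
$z{\left(y,v \right)} = 5 - v$ ($z{\left(y,v \right)} = - (v - 5) = - (-5 + v) = 5 - v$)
$R = 625$ ($R = \left(-1 + \left(6 - 30\right)\right)^{2} = \left(-1 - 24\right)^{2} = \left(-25\right)^{2} = 625$)
$R + \frac{z{\left(18,-2 \right)} - 2400}{-2445 + 1339} = 625 + \frac{\left(5 - -2\right) - 2400}{-2445 + 1339} = 625 + \frac{\left(5 + 2\right) - 2400}{-1106} = 625 + \left(7 - 2400\right) \left(- \frac{1}{1106}\right) = 625 - - \frac{2393}{1106} = 625 + \frac{2393}{1106} = \frac{693643}{1106}$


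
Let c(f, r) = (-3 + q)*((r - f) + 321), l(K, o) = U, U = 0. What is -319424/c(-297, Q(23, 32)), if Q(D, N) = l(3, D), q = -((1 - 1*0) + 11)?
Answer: 159712/4635 ≈ 34.458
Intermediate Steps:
q = -12 (q = -((1 + 0) + 11) = -(1 + 11) = -1*12 = -12)
l(K, o) = 0
Q(D, N) = 0
c(f, r) = -4815 - 15*r + 15*f (c(f, r) = (-3 - 12)*((r - f) + 321) = -15*(321 + r - f) = -4815 - 15*r + 15*f)
-319424/c(-297, Q(23, 32)) = -319424/(-4815 - 15*0 + 15*(-297)) = -319424/(-4815 + 0 - 4455) = -319424/(-9270) = -319424*(-1/9270) = 159712/4635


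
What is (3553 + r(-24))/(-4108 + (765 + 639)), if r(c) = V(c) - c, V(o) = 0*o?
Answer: -3577/2704 ≈ -1.3229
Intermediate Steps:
V(o) = 0
r(c) = -c (r(c) = 0 - c = -c)
(3553 + r(-24))/(-4108 + (765 + 639)) = (3553 - 1*(-24))/(-4108 + (765 + 639)) = (3553 + 24)/(-4108 + 1404) = 3577/(-2704) = 3577*(-1/2704) = -3577/2704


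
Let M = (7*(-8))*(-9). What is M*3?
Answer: 1512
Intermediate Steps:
M = 504 (M = -56*(-9) = 504)
M*3 = 504*3 = 1512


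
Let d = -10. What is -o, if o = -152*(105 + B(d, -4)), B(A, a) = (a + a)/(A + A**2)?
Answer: 717592/45 ≈ 15946.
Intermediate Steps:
B(A, a) = 2*a/(A + A**2) (B(A, a) = (2*a)/(A + A**2) = 2*a/(A + A**2))
o = -717592/45 (o = -152*(105 + 2*(-4)/(-10*(1 - 10))) = -152*(105 + 2*(-4)*(-1/10)/(-9)) = -152*(105 + 2*(-4)*(-1/10)*(-1/9)) = -152*(105 - 4/45) = -152*4721/45 = -717592/45 ≈ -15946.)
-o = -1*(-717592/45) = 717592/45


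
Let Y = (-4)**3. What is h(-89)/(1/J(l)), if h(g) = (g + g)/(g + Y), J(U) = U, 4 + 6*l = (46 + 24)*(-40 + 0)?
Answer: -249556/459 ≈ -543.70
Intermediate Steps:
l = -1402/3 (l = -2/3 + ((46 + 24)*(-40 + 0))/6 = -2/3 + (70*(-40))/6 = -2/3 + (1/6)*(-2800) = -2/3 - 1400/3 = -1402/3 ≈ -467.33)
Y = -64
h(g) = 2*g/(-64 + g) (h(g) = (g + g)/(g - 64) = (2*g)/(-64 + g) = 2*g/(-64 + g))
h(-89)/(1/J(l)) = (2*(-89)/(-64 - 89))/(1/(-1402/3)) = (2*(-89)/(-153))/(-3/1402) = (2*(-89)*(-1/153))*(-1402/3) = (178/153)*(-1402/3) = -249556/459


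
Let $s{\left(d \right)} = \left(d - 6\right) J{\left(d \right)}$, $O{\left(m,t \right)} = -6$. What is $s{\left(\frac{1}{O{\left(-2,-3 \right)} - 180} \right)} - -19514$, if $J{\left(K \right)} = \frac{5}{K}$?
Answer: $25099$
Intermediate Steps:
$s{\left(d \right)} = \frac{5 \left(-6 + d\right)}{d}$ ($s{\left(d \right)} = \left(d - 6\right) \frac{5}{d} = \left(-6 + d\right) \frac{5}{d} = \frac{5 \left(-6 + d\right)}{d}$)
$s{\left(\frac{1}{O{\left(-2,-3 \right)} - 180} \right)} - -19514 = \left(5 - \frac{30}{\frac{1}{-6 - 180}}\right) - -19514 = \left(5 - \frac{30}{\frac{1}{-186}}\right) + 19514 = \left(5 - \frac{30}{- \frac{1}{186}}\right) + 19514 = \left(5 - -5580\right) + 19514 = \left(5 + 5580\right) + 19514 = 5585 + 19514 = 25099$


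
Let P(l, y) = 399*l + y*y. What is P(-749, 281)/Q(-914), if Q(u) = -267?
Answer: 219890/267 ≈ 823.56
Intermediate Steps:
P(l, y) = y**2 + 399*l (P(l, y) = 399*l + y**2 = y**2 + 399*l)
P(-749, 281)/Q(-914) = (281**2 + 399*(-749))/(-267) = (78961 - 298851)*(-1/267) = -219890*(-1/267) = 219890/267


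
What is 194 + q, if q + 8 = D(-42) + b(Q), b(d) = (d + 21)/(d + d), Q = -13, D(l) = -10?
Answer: 2284/13 ≈ 175.69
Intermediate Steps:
b(d) = (21 + d)/(2*d) (b(d) = (21 + d)/((2*d)) = (21 + d)*(1/(2*d)) = (21 + d)/(2*d))
q = -238/13 (q = -8 + (-10 + (½)*(21 - 13)/(-13)) = -8 + (-10 + (½)*(-1/13)*8) = -8 + (-10 - 4/13) = -8 - 134/13 = -238/13 ≈ -18.308)
194 + q = 194 - 238/13 = 2284/13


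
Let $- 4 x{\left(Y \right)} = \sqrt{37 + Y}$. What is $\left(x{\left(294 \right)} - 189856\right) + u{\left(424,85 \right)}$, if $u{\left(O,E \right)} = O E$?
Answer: $-153816 - \frac{\sqrt{331}}{4} \approx -1.5382 \cdot 10^{5}$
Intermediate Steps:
$u{\left(O,E \right)} = E O$
$x{\left(Y \right)} = - \frac{\sqrt{37 + Y}}{4}$
$\left(x{\left(294 \right)} - 189856\right) + u{\left(424,85 \right)} = \left(- \frac{\sqrt{37 + 294}}{4} - 189856\right) + 85 \cdot 424 = \left(- \frac{\sqrt{331}}{4} - 189856\right) + 36040 = \left(-189856 - \frac{\sqrt{331}}{4}\right) + 36040 = -153816 - \frac{\sqrt{331}}{4}$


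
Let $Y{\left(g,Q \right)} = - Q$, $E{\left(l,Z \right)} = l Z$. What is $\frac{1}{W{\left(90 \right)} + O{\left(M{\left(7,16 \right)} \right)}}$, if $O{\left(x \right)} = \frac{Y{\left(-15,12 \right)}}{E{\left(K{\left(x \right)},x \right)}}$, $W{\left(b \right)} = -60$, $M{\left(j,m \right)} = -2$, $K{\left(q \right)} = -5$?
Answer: $- \frac{5}{306} \approx -0.01634$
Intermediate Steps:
$E{\left(l,Z \right)} = Z l$
$O{\left(x \right)} = \frac{12}{5 x}$ ($O{\left(x \right)} = \frac{\left(-1\right) 12}{x \left(-5\right)} = - \frac{12}{\left(-5\right) x} = - 12 \left(- \frac{1}{5 x}\right) = \frac{12}{5 x}$)
$\frac{1}{W{\left(90 \right)} + O{\left(M{\left(7,16 \right)} \right)}} = \frac{1}{-60 + \frac{12}{5 \left(-2\right)}} = \frac{1}{-60 + \frac{12}{5} \left(- \frac{1}{2}\right)} = \frac{1}{-60 - \frac{6}{5}} = \frac{1}{- \frac{306}{5}} = - \frac{5}{306}$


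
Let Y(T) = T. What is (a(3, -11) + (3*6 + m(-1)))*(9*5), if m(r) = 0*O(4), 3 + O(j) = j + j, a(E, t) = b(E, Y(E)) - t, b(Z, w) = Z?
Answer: 1440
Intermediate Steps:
a(E, t) = E - t
O(j) = -3 + 2*j (O(j) = -3 + (j + j) = -3 + 2*j)
m(r) = 0 (m(r) = 0*(-3 + 2*4) = 0*(-3 + 8) = 0*5 = 0)
(a(3, -11) + (3*6 + m(-1)))*(9*5) = ((3 - 1*(-11)) + (3*6 + 0))*(9*5) = ((3 + 11) + (18 + 0))*45 = (14 + 18)*45 = 32*45 = 1440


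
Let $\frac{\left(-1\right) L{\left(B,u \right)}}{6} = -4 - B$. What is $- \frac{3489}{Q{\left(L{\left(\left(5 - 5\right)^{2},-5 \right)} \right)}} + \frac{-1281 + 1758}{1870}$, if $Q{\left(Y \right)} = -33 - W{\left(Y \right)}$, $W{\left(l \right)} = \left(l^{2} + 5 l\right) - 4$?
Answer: $\frac{1374051}{271150} \approx 5.0675$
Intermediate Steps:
$L{\left(B,u \right)} = 24 + 6 B$ ($L{\left(B,u \right)} = - 6 \left(-4 - B\right) = 24 + 6 B$)
$W{\left(l \right)} = -4 + l^{2} + 5 l$
$Q{\left(Y \right)} = -29 - Y^{2} - 5 Y$ ($Q{\left(Y \right)} = -33 - \left(-4 + Y^{2} + 5 Y\right) = -29 - Y^{2} - 5 Y$)
$- \frac{3489}{Q{\left(L{\left(\left(5 - 5\right)^{2},-5 \right)} \right)}} + \frac{-1281 + 1758}{1870} = - \frac{3489}{-29 - \left(24 + 6 \left(5 - 5\right)^{2}\right)^{2} - 5 \left(24 + 6 \left(5 - 5\right)^{2}\right)} + \frac{-1281 + 1758}{1870} = - \frac{3489}{-29 - \left(24 + 6 \cdot 0^{2}\right)^{2} - 5 \left(24 + 6 \cdot 0^{2}\right)} + 477 \cdot \frac{1}{1870} = - \frac{3489}{-29 - \left(24 + 6 \cdot 0\right)^{2} - 5 \left(24 + 6 \cdot 0\right)} + \frac{477}{1870} = - \frac{3489}{-29 - \left(24 + 0\right)^{2} - 5 \left(24 + 0\right)} + \frac{477}{1870} = - \frac{3489}{-29 - 24^{2} - 120} + \frac{477}{1870} = - \frac{3489}{-29 - 576 - 120} + \frac{477}{1870} = - \frac{3489}{-725} + \frac{477}{1870} = \left(-3489\right) \left(- \frac{1}{725}\right) + \frac{477}{1870} = \frac{3489}{725} + \frac{477}{1870} = \frac{1374051}{271150}$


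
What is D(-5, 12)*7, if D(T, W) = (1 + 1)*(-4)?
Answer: -56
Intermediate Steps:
D(T, W) = -8 (D(T, W) = 2*(-4) = -8)
D(-5, 12)*7 = -8*7 = -56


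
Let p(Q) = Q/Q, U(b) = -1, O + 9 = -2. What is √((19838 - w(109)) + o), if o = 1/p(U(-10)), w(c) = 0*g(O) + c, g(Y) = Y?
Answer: √19730 ≈ 140.46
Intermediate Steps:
O = -11 (O = -9 - 2 = -11)
w(c) = c (w(c) = 0*(-11) + c = 0 + c = c)
p(Q) = 1
o = 1 (o = 1/1 = 1)
√((19838 - w(109)) + o) = √((19838 - 1*109) + 1) = √((19838 - 109) + 1) = √(19729 + 1) = √19730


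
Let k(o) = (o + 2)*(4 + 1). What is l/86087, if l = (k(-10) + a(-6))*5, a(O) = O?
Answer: -230/86087 ≈ -0.0026717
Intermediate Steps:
k(o) = 10 + 5*o (k(o) = (2 + o)*5 = 10 + 5*o)
l = -230 (l = ((10 + 5*(-10)) - 6)*5 = ((10 - 50) - 6)*5 = (-40 - 6)*5 = -46*5 = -230)
l/86087 = -230/86087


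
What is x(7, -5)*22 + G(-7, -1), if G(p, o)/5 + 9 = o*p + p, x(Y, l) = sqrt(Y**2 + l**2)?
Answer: -45 + 22*sqrt(74) ≈ 144.25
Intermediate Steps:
G(p, o) = -45 + 5*p + 5*o*p (G(p, o) = -45 + 5*(o*p + p) = -45 + 5*(p + o*p) = -45 + (5*p + 5*o*p) = -45 + 5*p + 5*o*p)
x(7, -5)*22 + G(-7, -1) = sqrt(7**2 + (-5)**2)*22 + (-45 + 5*(-7) + 5*(-1)*(-7)) = sqrt(49 + 25)*22 + (-45 - 35 + 35) = sqrt(74)*22 - 45 = 22*sqrt(74) - 45 = -45 + 22*sqrt(74)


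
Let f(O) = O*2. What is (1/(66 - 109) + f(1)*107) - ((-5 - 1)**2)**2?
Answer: -46527/43 ≈ -1082.0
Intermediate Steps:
f(O) = 2*O
(1/(66 - 109) + f(1)*107) - ((-5 - 1)**2)**2 = (1/(66 - 109) + (2*1)*107) - ((-5 - 1)**2)**2 = (1/(-43) + 2*107) - ((-6)**2)**2 = (-1/43 + 214) - 1*36**2 = 9201/43 - 1*1296 = 9201/43 - 1296 = -46527/43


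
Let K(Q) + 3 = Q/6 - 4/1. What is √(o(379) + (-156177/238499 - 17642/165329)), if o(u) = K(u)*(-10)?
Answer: 2*I*√1967527517120978740826451/118292403513 ≈ 23.716*I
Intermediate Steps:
K(Q) = -7 + Q/6 (K(Q) = -3 + (Q/6 - 4/1) = -3 + (Q*(⅙) - 4*1) = -3 + (Q/6 - 4) = -3 + (-4 + Q/6) = -7 + Q/6)
o(u) = 70 - 5*u/3 (o(u) = (-7 + u/6)*(-10) = 70 - 5*u/3)
√(o(379) + (-156177/238499 - 17642/165329)) = √((70 - 5/3*379) + (-156177/238499 - 17642/165329)) = √((70 - 1895/3) + (-156177*1/238499 - 17642*1/165329)) = √(-1685/3 + (-156177/238499 - 17642/165329)) = √(-1685/3 - 30028186591/39430801171) = √(-66530984532908/118292403513) = 2*I*√1967527517120978740826451/118292403513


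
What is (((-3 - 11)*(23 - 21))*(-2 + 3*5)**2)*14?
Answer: -66248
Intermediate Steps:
(((-3 - 11)*(23 - 21))*(-2 + 3*5)**2)*14 = ((-14*2)*(-2 + 15)**2)*14 = -28*13**2*14 = -28*169*14 = -4732*14 = -66248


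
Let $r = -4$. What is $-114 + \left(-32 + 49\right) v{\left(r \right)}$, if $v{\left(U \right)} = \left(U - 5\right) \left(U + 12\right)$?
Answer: $-1338$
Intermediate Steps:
$v{\left(U \right)} = \left(-5 + U\right) \left(12 + U\right)$
$-114 + \left(-32 + 49\right) v{\left(r \right)} = -114 + \left(-32 + 49\right) \left(-60 + \left(-4\right)^{2} + 7 \left(-4\right)\right) = -114 + 17 \left(-60 + 16 - 28\right) = -114 + 17 \left(-72\right) = -114 - 1224 = -1338$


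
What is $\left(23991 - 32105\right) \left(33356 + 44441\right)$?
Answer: $-631244858$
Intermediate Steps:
$\left(23991 - 32105\right) \left(33356 + 44441\right) = \left(-8114\right) 77797 = -631244858$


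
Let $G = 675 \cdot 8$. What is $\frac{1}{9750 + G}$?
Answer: $\frac{1}{15150} \approx 6.6007 \cdot 10^{-5}$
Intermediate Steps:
$G = 5400$
$\frac{1}{9750 + G} = \frac{1}{9750 + 5400} = \frac{1}{15150}$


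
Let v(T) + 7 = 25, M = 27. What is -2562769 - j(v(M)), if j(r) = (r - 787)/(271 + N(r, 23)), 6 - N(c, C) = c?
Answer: -663756402/259 ≈ -2.5628e+6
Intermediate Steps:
N(c, C) = 6 - c
v(T) = 18 (v(T) = -7 + 25 = 18)
j(r) = (-787 + r)/(277 - r) (j(r) = (r - 787)/(271 + (6 - r)) = (-787 + r)/(277 - r))
-2562769 - j(v(M)) = -2562769 - (787 - 1*18)/(-277 + 18) = -2562769 - (787 - 18)/(-259) = -2562769 - (-1)*769/259 = -2562769 - 1*(-769/259) = -2562769 + 769/259 = -663756402/259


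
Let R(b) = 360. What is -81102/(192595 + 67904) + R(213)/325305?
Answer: -194734122/627715757 ≈ -0.31023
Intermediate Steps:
-81102/(192595 + 67904) + R(213)/325305 = -81102/(192595 + 67904) + 360/325305 = -81102/260499 + 360*(1/325305) = -81102*1/260499 + 8/7229 = -27034/86833 + 8/7229 = -194734122/627715757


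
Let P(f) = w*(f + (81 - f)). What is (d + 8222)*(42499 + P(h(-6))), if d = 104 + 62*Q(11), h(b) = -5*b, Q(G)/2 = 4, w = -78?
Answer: 319188782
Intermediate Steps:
Q(G) = 8 (Q(G) = 2*4 = 8)
P(f) = -6318 (P(f) = -78*(f + (81 - f)) = -78*81 = -6318)
d = 600 (d = 104 + 62*8 = 104 + 496 = 600)
(d + 8222)*(42499 + P(h(-6))) = (600 + 8222)*(42499 - 6318) = 8822*36181 = 319188782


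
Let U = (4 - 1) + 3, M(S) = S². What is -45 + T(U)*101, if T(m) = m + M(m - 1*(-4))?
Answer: 10661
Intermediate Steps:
U = 6 (U = 3 + 3 = 6)
T(m) = m + (4 + m)² (T(m) = m + (m - 1*(-4))² = m + (m + 4)² = m + (4 + m)²)
-45 + T(U)*101 = -45 + (6 + (4 + 6)²)*101 = -45 + (6 + 10²)*101 = -45 + (6 + 100)*101 = -45 + 106*101 = -45 + 10706 = 10661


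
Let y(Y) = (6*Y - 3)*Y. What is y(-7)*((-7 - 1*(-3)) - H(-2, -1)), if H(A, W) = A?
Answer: -630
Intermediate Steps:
y(Y) = Y*(-3 + 6*Y) (y(Y) = (-3 + 6*Y)*Y = Y*(-3 + 6*Y))
y(-7)*((-7 - 1*(-3)) - H(-2, -1)) = (3*(-7)*(-1 + 2*(-7)))*((-7 - 1*(-3)) - 1*(-2)) = (3*(-7)*(-1 - 14))*((-7 + 3) + 2) = (3*(-7)*(-15))*(-4 + 2) = 315*(-2) = -630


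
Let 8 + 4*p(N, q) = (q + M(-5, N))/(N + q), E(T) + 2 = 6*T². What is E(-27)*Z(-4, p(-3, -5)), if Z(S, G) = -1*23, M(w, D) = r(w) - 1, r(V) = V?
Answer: -100556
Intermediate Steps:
E(T) = -2 + 6*T²
M(w, D) = -1 + w (M(w, D) = w - 1 = -1 + w)
p(N, q) = -2 + (-6 + q)/(4*(N + q)) (p(N, q) = -2 + ((q + (-1 - 5))/(N + q))/4 = -2 + ((q - 6)/(N + q))/4 = -2 + ((-6 + q)/(N + q))/4 = -2 + (-6 + q)/(4*(N + q)))
Z(S, G) = -23
E(-27)*Z(-4, p(-3, -5)) = (-2 + 6*(-27)²)*(-23) = (-2 + 6*729)*(-23) = (-2 + 4374)*(-23) = 4372*(-23) = -100556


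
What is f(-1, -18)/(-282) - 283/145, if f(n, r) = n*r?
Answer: -13736/6815 ≈ -2.0156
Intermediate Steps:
f(-1, -18)/(-282) - 283/145 = -1*(-18)/(-282) - 283/145 = 18*(-1/282) - 283*1/145 = -3/47 - 283/145 = -13736/6815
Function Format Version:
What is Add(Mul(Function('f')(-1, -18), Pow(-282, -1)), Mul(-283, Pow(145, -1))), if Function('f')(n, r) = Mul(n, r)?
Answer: Rational(-13736, 6815) ≈ -2.0156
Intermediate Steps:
Add(Mul(Function('f')(-1, -18), Pow(-282, -1)), Mul(-283, Pow(145, -1))) = Add(Mul(Mul(-1, -18), Pow(-282, -1)), Mul(-283, Pow(145, -1))) = Add(Mul(18, Rational(-1, 282)), Mul(-283, Rational(1, 145))) = Add(Rational(-3, 47), Rational(-283, 145)) = Rational(-13736, 6815)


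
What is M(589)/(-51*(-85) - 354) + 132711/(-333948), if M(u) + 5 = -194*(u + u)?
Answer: -8538644063/147716332 ≈ -57.804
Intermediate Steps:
M(u) = -5 - 388*u (M(u) = -5 - 194*(u + u) = -5 - 388*u)
M(589)/(-51*(-85) - 354) + 132711/(-333948) = (-5 - 388*589)/(-51*(-85) - 354) + 132711/(-333948) = (-5 - 228532)/(4335 - 354) + 132711*(-1/333948) = -228537/3981 - 44237/111316 = -228537*1/3981 - 44237/111316 = -76179/1327 - 44237/111316 = -8538644063/147716332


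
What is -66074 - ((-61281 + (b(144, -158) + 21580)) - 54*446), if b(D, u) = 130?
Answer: -2419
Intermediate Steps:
-66074 - ((-61281 + (b(144, -158) + 21580)) - 54*446) = -66074 - ((-61281 + (130 + 21580)) - 54*446) = -66074 - ((-61281 + 21710) - 24084) = -66074 - (-39571 - 24084) = -66074 - 1*(-63655) = -66074 + 63655 = -2419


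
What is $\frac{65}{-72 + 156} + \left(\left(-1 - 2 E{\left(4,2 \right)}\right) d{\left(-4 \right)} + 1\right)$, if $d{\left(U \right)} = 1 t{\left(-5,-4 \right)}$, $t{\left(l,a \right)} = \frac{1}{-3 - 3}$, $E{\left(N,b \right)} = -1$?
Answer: $\frac{45}{28} \approx 1.6071$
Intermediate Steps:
$t{\left(l,a \right)} = - \frac{1}{6}$ ($t{\left(l,a \right)} = \frac{1}{-6} = - \frac{1}{6}$)
$d{\left(U \right)} = - \frac{1}{6}$ ($d{\left(U \right)} = 1 \left(- \frac{1}{6}\right) = - \frac{1}{6}$)
$\frac{65}{-72 + 156} + \left(\left(-1 - 2 E{\left(4,2 \right)}\right) d{\left(-4 \right)} + 1\right) = \frac{65}{-72 + 156} + \left(\left(-1 - -2\right) \left(- \frac{1}{6}\right) + 1\right) = \frac{65}{84} + \left(\left(-1 + 2\right) \left(- \frac{1}{6}\right) + 1\right) = 65 \cdot \frac{1}{84} + \left(1 \left(- \frac{1}{6}\right) + 1\right) = \frac{65}{84} + \left(- \frac{1}{6} + 1\right) = \frac{65}{84} + \frac{5}{6} = \frac{45}{28}$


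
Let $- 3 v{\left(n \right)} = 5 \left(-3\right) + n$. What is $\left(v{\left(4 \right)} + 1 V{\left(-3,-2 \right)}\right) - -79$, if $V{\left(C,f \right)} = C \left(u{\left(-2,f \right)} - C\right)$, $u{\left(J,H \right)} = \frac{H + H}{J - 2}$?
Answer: $\frac{212}{3} \approx 70.667$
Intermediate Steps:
$u{\left(J,H \right)} = \frac{2 H}{-2 + J}$
$V{\left(C,f \right)} = C \left(- C - \frac{f}{2}\right)$ ($V{\left(C,f \right)} = C \left(\frac{2 f}{-2 - 2} - C\right) = C \left(\frac{2 f}{-4} - C\right) = C \left(2 f \left(- \frac{1}{4}\right) - C\right) = C \left(- \frac{f}{2} - C\right) = C \left(- C - \frac{f}{2}\right)$)
$v{\left(n \right)} = 5 - \frac{n}{3}$ ($v{\left(n \right)} = - \frac{5 \left(-3\right) + n}{3} = - \frac{-15 + n}{3} = 5 - \frac{n}{3}$)
$\left(v{\left(4 \right)} + 1 V{\left(-3,-2 \right)}\right) - -79 = \left(\left(5 - \frac{4}{3}\right) + 1 \left(\left(- \frac{1}{2}\right) \left(-3\right) \left(-2 + 2 \left(-3\right)\right)\right)\right) - -79 = \left(\left(5 - \frac{4}{3}\right) + 1 \left(\left(- \frac{1}{2}\right) \left(-3\right) \left(-2 - 6\right)\right)\right) + 79 = \left(\frac{11}{3} + 1 \left(\left(- \frac{1}{2}\right) \left(-3\right) \left(-8\right)\right)\right) + 79 = \left(\frac{11}{3} + 1 \left(-12\right)\right) + 79 = \left(\frac{11}{3} - 12\right) + 79 = - \frac{25}{3} + 79 = \frac{212}{3}$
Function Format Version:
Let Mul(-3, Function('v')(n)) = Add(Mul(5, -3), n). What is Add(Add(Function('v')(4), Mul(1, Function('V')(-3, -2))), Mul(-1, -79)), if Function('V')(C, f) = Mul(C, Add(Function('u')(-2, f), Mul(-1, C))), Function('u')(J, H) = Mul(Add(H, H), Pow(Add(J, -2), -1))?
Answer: Rational(212, 3) ≈ 70.667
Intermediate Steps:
Function('u')(J, H) = Mul(2, H, Pow(Add(-2, J), -1)) (Function('u')(J, H) = Mul(Mul(2, H), Pow(Add(-2, J), -1)) = Mul(2, H, Pow(Add(-2, J), -1)))
Function('V')(C, f) = Mul(C, Add(Mul(-1, C), Mul(Rational(-1, 2), f))) (Function('V')(C, f) = Mul(C, Add(Mul(2, f, Pow(Add(-2, -2), -1)), Mul(-1, C))) = Mul(C, Add(Mul(2, f, Pow(-4, -1)), Mul(-1, C))) = Mul(C, Add(Mul(2, f, Rational(-1, 4)), Mul(-1, C))) = Mul(C, Add(Mul(Rational(-1, 2), f), Mul(-1, C))) = Mul(C, Add(Mul(-1, C), Mul(Rational(-1, 2), f))))
Function('v')(n) = Add(5, Mul(Rational(-1, 3), n)) (Function('v')(n) = Mul(Rational(-1, 3), Add(Mul(5, -3), n)) = Mul(Rational(-1, 3), Add(-15, n)) = Add(5, Mul(Rational(-1, 3), n)))
Add(Add(Function('v')(4), Mul(1, Function('V')(-3, -2))), Mul(-1, -79)) = Add(Add(Add(5, Mul(Rational(-1, 3), 4)), Mul(1, Mul(Rational(-1, 2), -3, Add(-2, Mul(2, -3))))), Mul(-1, -79)) = Add(Add(Add(5, Rational(-4, 3)), Mul(1, Mul(Rational(-1, 2), -3, Add(-2, -6)))), 79) = Add(Add(Rational(11, 3), Mul(1, Mul(Rational(-1, 2), -3, -8))), 79) = Add(Add(Rational(11, 3), Mul(1, -12)), 79) = Add(Add(Rational(11, 3), -12), 79) = Add(Rational(-25, 3), 79) = Rational(212, 3)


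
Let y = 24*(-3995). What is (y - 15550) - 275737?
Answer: -387167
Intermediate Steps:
y = -95880
(y - 15550) - 275737 = (-95880 - 15550) - 275737 = -111430 - 275737 = -387167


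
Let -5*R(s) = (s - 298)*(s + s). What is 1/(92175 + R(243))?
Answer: 1/97521 ≈ 1.0254e-5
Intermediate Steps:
R(s) = -2*s*(-298 + s)/5 (R(s) = -(s - 298)*(s + s)/5 = -(-298 + s)*2*s/5 = -2*s*(-298 + s)/5)
1/(92175 + R(243)) = 1/(92175 + (⅖)*243*(298 - 1*243)) = 1/(92175 + (⅖)*243*(298 - 243)) = 1/(92175 + (⅖)*243*55) = 1/(92175 + 5346) = 1/97521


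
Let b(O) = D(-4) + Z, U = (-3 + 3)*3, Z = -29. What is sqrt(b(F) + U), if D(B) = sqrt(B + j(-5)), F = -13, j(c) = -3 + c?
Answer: sqrt(-29 + 2*I*sqrt(3)) ≈ 0.32106 + 5.3947*I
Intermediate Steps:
U = 0 (U = 0*3 = 0)
D(B) = sqrt(-8 + B) (D(B) = sqrt(B + (-3 - 5)) = sqrt(B - 8) = sqrt(-8 + B))
b(O) = -29 + 2*I*sqrt(3) (b(O) = sqrt(-8 - 4) - 29 = sqrt(-12) - 29 = 2*I*sqrt(3) - 29 = -29 + 2*I*sqrt(3))
sqrt(b(F) + U) = sqrt((-29 + 2*I*sqrt(3)) + 0) = sqrt(-29 + 2*I*sqrt(3))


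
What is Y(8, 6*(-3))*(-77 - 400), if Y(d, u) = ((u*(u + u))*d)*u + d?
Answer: 44506008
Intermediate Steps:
Y(d, u) = d + 2*d*u³ (Y(d, u) = ((u*(2*u))*d)*u + d = ((2*u²)*d)*u + d = (2*d*u²)*u + d = 2*d*u³ + d = d + 2*d*u³)
Y(8, 6*(-3))*(-77 - 400) = (8*(1 + 2*(6*(-3))³))*(-77 - 400) = (8*(1 + 2*(-18)³))*(-477) = (8*(1 + 2*(-5832)))*(-477) = (8*(1 - 11664))*(-477) = (8*(-11663))*(-477) = -93304*(-477) = 44506008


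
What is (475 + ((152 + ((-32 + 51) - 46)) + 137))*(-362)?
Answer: -266794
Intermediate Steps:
(475 + ((152 + ((-32 + 51) - 46)) + 137))*(-362) = (475 + ((152 + (19 - 46)) + 137))*(-362) = (475 + ((152 - 27) + 137))*(-362) = (475 + (125 + 137))*(-362) = (475 + 262)*(-362) = 737*(-362) = -266794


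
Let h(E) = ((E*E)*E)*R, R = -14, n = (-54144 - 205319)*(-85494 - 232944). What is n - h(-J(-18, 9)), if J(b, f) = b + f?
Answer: 82622889000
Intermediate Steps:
n = 82622878794 (n = -259463*(-318438) = 82622878794)
h(E) = -14*E**3 (h(E) = ((E*E)*E)*(-14) = (E**2*E)*(-14) = E**3*(-14) = -14*E**3)
n - h(-J(-18, 9)) = 82622878794 - (-14)*(-(-18 + 9))**3 = 82622878794 - (-14)*(-1*(-9))**3 = 82622878794 - (-14)*9**3 = 82622878794 - (-14)*729 = 82622878794 - 1*(-10206) = 82622878794 + 10206 = 82622889000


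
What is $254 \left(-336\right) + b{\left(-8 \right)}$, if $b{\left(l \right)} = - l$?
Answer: $-85336$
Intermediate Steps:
$254 \left(-336\right) + b{\left(-8 \right)} = 254 \left(-336\right) - -8 = -85344 + 8 = -85336$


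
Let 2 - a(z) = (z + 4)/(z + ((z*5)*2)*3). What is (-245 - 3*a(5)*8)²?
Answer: 2042949601/24025 ≈ 85034.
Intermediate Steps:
a(z) = 2 - (4 + z)/(31*z) (a(z) = 2 - (z + 4)/(z + ((z*5)*2)*3) = 2 - (4 + z)/(z + ((5*z)*2)*3) = 2 - (4 + z)/(z + (10*z)*3) = 2 - (4 + z)/(z + 30*z) = 2 - (4 + z)/(31*z))
(-245 - 3*a(5)*8)² = (-245 - 3*(-4 + 61*5)/(31*5)*8)² = (-245 - 3*(-4 + 305)/(31*5)*8)² = (-245 - 3*301/(31*5)*8)² = (-245 - 3*301/155*8)² = (-245 - 903/155*8)² = (-245 - 7224/155)² = (-45199/155)² = 2042949601/24025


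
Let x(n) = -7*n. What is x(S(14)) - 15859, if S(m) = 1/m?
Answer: -31719/2 ≈ -15860.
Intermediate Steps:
x(S(14)) - 15859 = -7/14 - 15859 = -7*1/14 - 15859 = -½ - 15859 = -31719/2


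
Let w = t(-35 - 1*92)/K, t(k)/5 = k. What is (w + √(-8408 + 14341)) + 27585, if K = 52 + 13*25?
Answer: 10398910/377 + √5933 ≈ 27660.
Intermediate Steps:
t(k) = 5*k
K = 377 (K = 52 + 325 = 377)
w = -635/377 (w = (5*(-35 - 1*92))/377 = (5*(-35 - 92))*(1/377) = (5*(-127))*(1/377) = -635*1/377 = -635/377 ≈ -1.6843)
(w + √(-8408 + 14341)) + 27585 = (-635/377 + √(-8408 + 14341)) + 27585 = (-635/377 + √5933) + 27585 = 10398910/377 + √5933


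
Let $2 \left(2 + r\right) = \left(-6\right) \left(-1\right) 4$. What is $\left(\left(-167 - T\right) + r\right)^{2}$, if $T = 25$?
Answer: $33124$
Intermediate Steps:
$r = 10$ ($r = -2 + \frac{\left(-6\right) \left(-1\right) 4}{2} = -2 + \frac{6 \cdot 4}{2} = -2 + \frac{1}{2} \cdot 24 = -2 + 12 = 10$)
$\left(\left(-167 - T\right) + r\right)^{2} = \left(\left(-167 - 25\right) + 10\right)^{2} = \left(-192 + 10\right)^{2} = \left(-182\right)^{2} = 33124$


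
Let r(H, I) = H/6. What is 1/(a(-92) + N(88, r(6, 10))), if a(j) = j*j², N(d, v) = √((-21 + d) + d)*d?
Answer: -12167/9474278141 - 11*√155/75794225128 ≈ -1.2860e-6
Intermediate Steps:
r(H, I) = H/6 (r(H, I) = H*(⅙) = H/6)
N(d, v) = d*√(-21 + 2*d) (N(d, v) = √(-21 + 2*d)*d = d*√(-21 + 2*d))
a(j) = j³
1/(a(-92) + N(88, r(6, 10))) = 1/((-92)³ + 88*√(-21 + 2*88)) = 1/(-778688 + 88*√(-21 + 176)) = 1/(-778688 + 88*√155)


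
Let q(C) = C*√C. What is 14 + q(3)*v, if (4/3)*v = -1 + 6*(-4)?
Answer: 14 - 225*√3/4 ≈ -83.428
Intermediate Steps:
v = -75/4 (v = 3*(-1 + 6*(-4))/4 = 3*(-1 - 24)/4 = (¾)*(-25) = -75/4 ≈ -18.750)
q(C) = C^(3/2)
14 + q(3)*v = 14 + 3^(3/2)*(-75/4) = 14 + (3*√3)*(-75/4) = 14 - 225*√3/4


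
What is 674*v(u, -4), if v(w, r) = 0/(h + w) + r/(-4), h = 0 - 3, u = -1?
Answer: 674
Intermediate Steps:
h = -3
v(w, r) = -r/4 (v(w, r) = 0/(-3 + w) + r/(-4) = 0 + r*(-¼) = 0 - r/4 = -r/4)
674*v(u, -4) = 674*(-¼*(-4)) = 674*1 = 674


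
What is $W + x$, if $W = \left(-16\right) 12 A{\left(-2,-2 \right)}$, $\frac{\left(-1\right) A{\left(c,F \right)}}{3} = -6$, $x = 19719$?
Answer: $16263$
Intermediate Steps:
$A{\left(c,F \right)} = 18$ ($A{\left(c,F \right)} = \left(-3\right) \left(-6\right) = 18$)
$W = -3456$ ($W = \left(-16\right) 12 \cdot 18 = \left(-192\right) 18 = -3456$)
$W + x = -3456 + 19719 = 16263$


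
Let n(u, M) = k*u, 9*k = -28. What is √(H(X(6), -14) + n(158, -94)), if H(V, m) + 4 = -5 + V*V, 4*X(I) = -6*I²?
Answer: √21739/3 ≈ 49.147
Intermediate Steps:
k = -28/9 (k = (⅑)*(-28) = -28/9 ≈ -3.1111)
n(u, M) = -28*u/9
X(I) = -3*I²/2 (X(I) = (-6*I²)/4 = -3*I²/2)
H(V, m) = -9 + V² (H(V, m) = -4 + (-5 + V*V) = -4 + (-5 + V²) = -9 + V²)
√(H(X(6), -14) + n(158, -94)) = √((-9 + (-3/2*6²)²) - 28/9*158) = √((-9 + (-3/2*36)²) - 4424/9) = √((-9 + (-54)²) - 4424/9) = √((-9 + 2916) - 4424/9) = √(2907 - 4424/9) = √(21739/9) = √21739/3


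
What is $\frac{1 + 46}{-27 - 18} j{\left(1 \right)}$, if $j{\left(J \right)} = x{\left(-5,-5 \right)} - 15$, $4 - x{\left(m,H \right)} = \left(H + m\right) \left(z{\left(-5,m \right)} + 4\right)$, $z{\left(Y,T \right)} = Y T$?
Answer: $- \frac{1457}{5} \approx -291.4$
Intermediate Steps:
$z{\left(Y,T \right)} = T Y$
$x{\left(m,H \right)} = 4 - \left(4 - 5 m\right) \left(H + m\right)$ ($x{\left(m,H \right)} = 4 - \left(H + m\right) \left(m \left(-5\right) + 4\right) = 4 - \left(H + m\right) \left(- 5 m + 4\right) = 4 - \left(H + m\right) \left(4 - 5 m\right) = 4 - \left(4 - 5 m\right) \left(H + m\right)$)
$j{\left(J \right)} = 279$ ($j{\left(J \right)} = \left(4 - -20 - -20 + 5 \left(-5\right)^{2} + 5 \left(-5\right) \left(-5\right)\right) - 15 = \left(4 + 20 + 20 + 5 \cdot 25 + 125\right) - 15 = \left(4 + 20 + 20 + 125 + 125\right) - 15 = 294 - 15 = 279$)
$\frac{1 + 46}{-27 - 18} j{\left(1 \right)} = \frac{1 + 46}{-27 - 18} \cdot 279 = \frac{47}{-45} \cdot 279 = 47 \left(- \frac{1}{45}\right) 279 = \left(- \frac{47}{45}\right) 279 = - \frac{1457}{5}$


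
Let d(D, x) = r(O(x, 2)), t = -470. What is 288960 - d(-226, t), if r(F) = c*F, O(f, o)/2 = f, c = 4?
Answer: 292720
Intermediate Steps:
O(f, o) = 2*f
r(F) = 4*F
d(D, x) = 8*x (d(D, x) = 4*(2*x) = 8*x)
288960 - d(-226, t) = 288960 - 8*(-470) = 288960 - 1*(-3760) = 288960 + 3760 = 292720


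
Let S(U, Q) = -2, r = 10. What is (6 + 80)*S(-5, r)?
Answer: -172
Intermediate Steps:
(6 + 80)*S(-5, r) = (6 + 80)*(-2) = 86*(-2) = -172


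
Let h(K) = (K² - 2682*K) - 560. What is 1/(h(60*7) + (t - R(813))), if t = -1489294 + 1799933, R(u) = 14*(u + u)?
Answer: -1/662725 ≈ -1.5089e-6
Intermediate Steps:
h(K) = -560 + K² - 2682*K
R(u) = 28*u (R(u) = 14*(2*u) = 28*u)
t = 310639
1/(h(60*7) + (t - R(813))) = 1/((-560 + (60*7)² - 160920*7) + (310639 - 28*813)) = 1/((-560 + 420² - 2682*420) + (310639 - 1*22764)) = 1/((-560 + 176400 - 1126440) + (310639 - 22764)) = 1/(-950600 + 287875) = 1/(-662725) = -1/662725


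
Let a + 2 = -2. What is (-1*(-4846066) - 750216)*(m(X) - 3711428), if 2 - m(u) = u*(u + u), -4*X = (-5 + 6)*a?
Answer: -15201452373800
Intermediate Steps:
a = -4 (a = -2 - 2 = -4)
X = 1 (X = -(-5 + 6)*(-4)/4 = -(-4)/4 = -1/4*(-4) = 1)
m(u) = 2 - 2*u**2 (m(u) = 2 - u*(u + u) = 2 - u*2*u = 2 - 2*u**2)
(-1*(-4846066) - 750216)*(m(X) - 3711428) = (-1*(-4846066) - 750216)*((2 - 2*1**2) - 3711428) = (4846066 - 750216)*((2 - 2*1) - 3711428) = 4095850*((2 - 2) - 3711428) = 4095850*(0 - 3711428) = 4095850*(-3711428) = -15201452373800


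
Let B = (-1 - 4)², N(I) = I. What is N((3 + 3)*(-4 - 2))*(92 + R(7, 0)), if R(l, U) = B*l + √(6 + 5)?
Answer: -9612 - 36*√11 ≈ -9731.4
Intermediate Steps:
B = 25 (B = (-5)² = 25)
R(l, U) = √11 + 25*l (R(l, U) = 25*l + √(6 + 5) = 25*l + √11 = √11 + 25*l)
N((3 + 3)*(-4 - 2))*(92 + R(7, 0)) = ((3 + 3)*(-4 - 2))*(92 + (√11 + 25*7)) = (6*(-6))*(92 + (√11 + 175)) = -36*(92 + (175 + √11)) = -36*(267 + √11) = -9612 - 36*√11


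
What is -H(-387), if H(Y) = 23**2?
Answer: -529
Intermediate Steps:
H(Y) = 529
-H(-387) = -1*529 = -529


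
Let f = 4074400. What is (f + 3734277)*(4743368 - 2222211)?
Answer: 19686900679289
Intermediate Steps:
(f + 3734277)*(4743368 - 2222211) = (4074400 + 3734277)*(4743368 - 2222211) = 7808677*2521157 = 19686900679289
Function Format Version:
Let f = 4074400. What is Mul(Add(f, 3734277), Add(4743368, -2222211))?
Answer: 19686900679289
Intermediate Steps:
Mul(Add(f, 3734277), Add(4743368, -2222211)) = Mul(Add(4074400, 3734277), Add(4743368, -2222211)) = Mul(7808677, 2521157) = 19686900679289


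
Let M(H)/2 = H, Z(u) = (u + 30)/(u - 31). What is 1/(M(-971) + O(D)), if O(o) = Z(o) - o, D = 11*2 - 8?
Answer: -17/33296 ≈ -0.00051057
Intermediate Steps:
Z(u) = (30 + u)/(-31 + u)
D = 14 (D = 22 - 8 = 14)
M(H) = 2*H
O(o) = -o + (30 + o)/(-31 + o) (O(o) = (30 + o)/(-31 + o) - o = -o + (30 + o)/(-31 + o))
1/(M(-971) + O(D)) = 1/(2*(-971) + (30 + 14 - 1*14*(-31 + 14))/(-31 + 14)) = 1/(-1942 + (30 + 14 - 1*14*(-17))/(-17)) = 1/(-1942 - (30 + 14 + 238)/17) = 1/(-1942 - 1/17*282) = 1/(-1942 - 282/17) = 1/(-33296/17) = -17/33296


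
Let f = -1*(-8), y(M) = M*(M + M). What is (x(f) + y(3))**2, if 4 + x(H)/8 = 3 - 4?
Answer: 484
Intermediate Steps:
y(M) = 2*M**2 (y(M) = M*(2*M) = 2*M**2)
f = 8
x(H) = -40 (x(H) = -32 + 8*(3 - 4) = -32 + 8*(-1) = -32 - 8 = -40)
(x(f) + y(3))**2 = (-40 + 2*3**2)**2 = (-40 + 2*9)**2 = (-40 + 18)**2 = (-22)**2 = 484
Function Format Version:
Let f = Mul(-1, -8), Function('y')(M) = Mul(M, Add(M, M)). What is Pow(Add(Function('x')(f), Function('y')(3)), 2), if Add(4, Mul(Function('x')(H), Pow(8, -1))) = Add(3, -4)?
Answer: 484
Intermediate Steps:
Function('y')(M) = Mul(2, Pow(M, 2)) (Function('y')(M) = Mul(M, Mul(2, M)) = Mul(2, Pow(M, 2)))
f = 8
Function('x')(H) = -40 (Function('x')(H) = Add(-32, Mul(8, Add(3, -4))) = Add(-32, Mul(8, -1)) = Add(-32, -8) = -40)
Pow(Add(Function('x')(f), Function('y')(3)), 2) = Pow(Add(-40, Mul(2, Pow(3, 2))), 2) = Pow(Add(-40, Mul(2, 9)), 2) = Pow(Add(-40, 18), 2) = Pow(-22, 2) = 484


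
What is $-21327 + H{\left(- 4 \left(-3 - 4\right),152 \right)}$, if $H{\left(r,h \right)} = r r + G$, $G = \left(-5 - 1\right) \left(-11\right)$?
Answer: $-20477$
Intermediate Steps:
$G = 66$ ($G = \left(-6\right) \left(-11\right) = 66$)
$H{\left(r,h \right)} = 66 + r^{2}$ ($H{\left(r,h \right)} = r r + 66 = r^{2} + 66 = 66 + r^{2}$)
$-21327 + H{\left(- 4 \left(-3 - 4\right),152 \right)} = -21327 + \left(66 + \left(- 4 \left(-3 - 4\right)\right)^{2}\right) = -21327 + \left(66 + \left(\left(-4\right) \left(-7\right)\right)^{2}\right) = -21327 + \left(66 + 28^{2}\right) = -21327 + \left(66 + 784\right) = -21327 + 850 = -20477$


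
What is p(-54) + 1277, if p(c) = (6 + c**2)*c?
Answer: -156511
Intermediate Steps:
p(c) = c*(6 + c**2)
p(-54) + 1277 = -54*(6 + (-54)**2) + 1277 = -54*(6 + 2916) + 1277 = -54*2922 + 1277 = -157788 + 1277 = -156511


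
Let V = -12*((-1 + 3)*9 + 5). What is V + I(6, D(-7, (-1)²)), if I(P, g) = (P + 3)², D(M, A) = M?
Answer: -195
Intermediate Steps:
I(P, g) = (3 + P)²
V = -276 (V = -12*(2*9 + 5) = -12*(18 + 5) = -12*23 = -276)
V + I(6, D(-7, (-1)²)) = -276 + (3 + 6)² = -276 + 9² = -276 + 81 = -195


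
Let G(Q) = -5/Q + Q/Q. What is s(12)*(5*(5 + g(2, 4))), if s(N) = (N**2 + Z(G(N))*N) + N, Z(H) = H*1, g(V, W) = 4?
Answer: 7335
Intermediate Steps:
G(Q) = 1 - 5/Q (G(Q) = -5/Q + 1 = 1 - 5/Q)
Z(H) = H
s(N) = -5 + N**2 + 2*N (s(N) = (N**2 + ((-5 + N)/N)*N) + N = (N**2 + (-5 + N)) + N = (-5 + N + N**2) + N = -5 + N**2 + 2*N)
s(12)*(5*(5 + g(2, 4))) = (-5 + 12 + 12*(1 + 12))*(5*(5 + 4)) = (-5 + 12 + 12*13)*(5*9) = (-5 + 12 + 156)*45 = 163*45 = 7335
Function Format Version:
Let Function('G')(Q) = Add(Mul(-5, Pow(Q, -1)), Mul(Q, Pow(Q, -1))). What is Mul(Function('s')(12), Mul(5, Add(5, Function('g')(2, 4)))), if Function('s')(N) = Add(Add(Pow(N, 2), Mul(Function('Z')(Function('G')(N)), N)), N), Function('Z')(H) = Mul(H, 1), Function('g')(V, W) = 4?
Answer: 7335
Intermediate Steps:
Function('G')(Q) = Add(1, Mul(-5, Pow(Q, -1))) (Function('G')(Q) = Add(Mul(-5, Pow(Q, -1)), 1) = Add(1, Mul(-5, Pow(Q, -1))))
Function('Z')(H) = H
Function('s')(N) = Add(-5, Pow(N, 2), Mul(2, N)) (Function('s')(N) = Add(Add(Pow(N, 2), Mul(Mul(Pow(N, -1), Add(-5, N)), N)), N) = Add(Add(Pow(N, 2), Add(-5, N)), N) = Add(Add(-5, N, Pow(N, 2)), N) = Add(-5, Pow(N, 2), Mul(2, N)))
Mul(Function('s')(12), Mul(5, Add(5, Function('g')(2, 4)))) = Mul(Add(-5, 12, Mul(12, Add(1, 12))), Mul(5, Add(5, 4))) = Mul(Add(-5, 12, Mul(12, 13)), Mul(5, 9)) = Mul(Add(-5, 12, 156), 45) = Mul(163, 45) = 7335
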